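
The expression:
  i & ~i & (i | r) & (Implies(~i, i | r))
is never true.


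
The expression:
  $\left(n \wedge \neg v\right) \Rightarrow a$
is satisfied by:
  {a: True, v: True, n: False}
  {a: True, v: False, n: False}
  {v: True, a: False, n: False}
  {a: False, v: False, n: False}
  {a: True, n: True, v: True}
  {a: True, n: True, v: False}
  {n: True, v: True, a: False}


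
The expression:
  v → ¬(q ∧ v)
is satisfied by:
  {v: False, q: False}
  {q: True, v: False}
  {v: True, q: False}


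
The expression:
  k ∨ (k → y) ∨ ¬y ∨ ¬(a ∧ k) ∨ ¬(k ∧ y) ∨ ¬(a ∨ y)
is always true.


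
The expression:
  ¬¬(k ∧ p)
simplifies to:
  k ∧ p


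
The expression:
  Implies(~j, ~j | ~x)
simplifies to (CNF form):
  True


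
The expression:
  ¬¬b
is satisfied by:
  {b: True}


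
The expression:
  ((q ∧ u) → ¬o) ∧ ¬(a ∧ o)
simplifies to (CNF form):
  (¬a ∨ ¬o) ∧ (¬a ∨ ¬o ∨ ¬q) ∧ (¬a ∨ ¬o ∨ ¬u) ∧ (¬o ∨ ¬q ∨ ¬u)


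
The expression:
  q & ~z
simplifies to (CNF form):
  q & ~z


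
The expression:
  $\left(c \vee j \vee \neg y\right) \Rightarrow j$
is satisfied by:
  {y: True, j: True, c: False}
  {j: True, c: False, y: False}
  {y: True, j: True, c: True}
  {j: True, c: True, y: False}
  {y: True, c: False, j: False}


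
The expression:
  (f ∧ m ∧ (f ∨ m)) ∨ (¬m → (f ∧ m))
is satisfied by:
  {m: True}


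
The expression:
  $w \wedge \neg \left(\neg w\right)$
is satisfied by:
  {w: True}


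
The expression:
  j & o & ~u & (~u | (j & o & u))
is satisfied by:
  {j: True, o: True, u: False}


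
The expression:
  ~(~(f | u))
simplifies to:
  f | u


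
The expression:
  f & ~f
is never true.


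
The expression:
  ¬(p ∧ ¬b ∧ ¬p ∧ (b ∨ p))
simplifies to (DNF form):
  True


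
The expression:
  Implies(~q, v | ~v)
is always true.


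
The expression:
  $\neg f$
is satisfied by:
  {f: False}


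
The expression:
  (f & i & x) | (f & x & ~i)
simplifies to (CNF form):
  f & x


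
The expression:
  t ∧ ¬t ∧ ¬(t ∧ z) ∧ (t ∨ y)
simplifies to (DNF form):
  False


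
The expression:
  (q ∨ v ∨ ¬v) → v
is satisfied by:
  {v: True}


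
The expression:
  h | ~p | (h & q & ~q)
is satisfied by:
  {h: True, p: False}
  {p: False, h: False}
  {p: True, h: True}


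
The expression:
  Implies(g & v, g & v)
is always true.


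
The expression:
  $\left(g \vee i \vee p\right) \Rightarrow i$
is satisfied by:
  {i: True, g: False, p: False}
  {i: True, p: True, g: False}
  {i: True, g: True, p: False}
  {i: True, p: True, g: True}
  {p: False, g: False, i: False}


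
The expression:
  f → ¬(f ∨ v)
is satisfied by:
  {f: False}


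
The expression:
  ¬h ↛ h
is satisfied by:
  {h: False}


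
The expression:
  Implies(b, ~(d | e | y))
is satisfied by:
  {d: False, e: False, b: False, y: False}
  {y: True, d: False, e: False, b: False}
  {e: True, y: False, d: False, b: False}
  {y: True, e: True, d: False, b: False}
  {d: True, y: False, e: False, b: False}
  {y: True, d: True, e: False, b: False}
  {e: True, d: True, y: False, b: False}
  {y: True, e: True, d: True, b: False}
  {b: True, y: False, d: False, e: False}


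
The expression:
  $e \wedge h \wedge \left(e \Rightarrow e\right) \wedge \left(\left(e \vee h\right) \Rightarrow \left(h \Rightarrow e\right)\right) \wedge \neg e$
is never true.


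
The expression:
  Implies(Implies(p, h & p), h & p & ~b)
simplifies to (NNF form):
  p & (~b | ~h)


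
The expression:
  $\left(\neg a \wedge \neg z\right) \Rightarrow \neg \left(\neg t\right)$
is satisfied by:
  {a: True, t: True, z: True}
  {a: True, t: True, z: False}
  {a: True, z: True, t: False}
  {a: True, z: False, t: False}
  {t: True, z: True, a: False}
  {t: True, z: False, a: False}
  {z: True, t: False, a: False}


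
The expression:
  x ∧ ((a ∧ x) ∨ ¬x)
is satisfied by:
  {a: True, x: True}


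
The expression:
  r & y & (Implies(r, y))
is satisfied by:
  {r: True, y: True}


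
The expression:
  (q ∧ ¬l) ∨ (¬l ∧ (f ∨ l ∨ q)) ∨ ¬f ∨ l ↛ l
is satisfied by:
  {l: False, f: False}
  {f: True, l: False}
  {l: True, f: False}


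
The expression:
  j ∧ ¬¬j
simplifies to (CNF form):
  j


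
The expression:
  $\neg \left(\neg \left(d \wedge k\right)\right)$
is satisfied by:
  {d: True, k: True}


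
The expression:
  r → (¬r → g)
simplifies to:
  True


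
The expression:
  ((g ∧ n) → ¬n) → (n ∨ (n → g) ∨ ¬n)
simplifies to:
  True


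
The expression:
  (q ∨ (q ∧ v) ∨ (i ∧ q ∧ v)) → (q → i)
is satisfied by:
  {i: True, q: False}
  {q: False, i: False}
  {q: True, i: True}


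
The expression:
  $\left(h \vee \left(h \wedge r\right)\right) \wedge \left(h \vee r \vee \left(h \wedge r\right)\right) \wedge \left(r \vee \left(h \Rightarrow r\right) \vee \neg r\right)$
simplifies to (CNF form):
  $h$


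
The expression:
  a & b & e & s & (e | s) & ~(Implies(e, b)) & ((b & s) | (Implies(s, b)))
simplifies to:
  False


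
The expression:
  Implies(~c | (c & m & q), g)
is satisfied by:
  {g: True, c: True, m: False, q: False}
  {q: True, g: True, c: True, m: False}
  {m: True, g: True, c: True, q: False}
  {q: True, m: True, g: True, c: True}
  {g: True, q: False, c: False, m: False}
  {g: True, q: True, c: False, m: False}
  {g: True, m: True, q: False, c: False}
  {q: True, g: True, m: True, c: False}
  {c: True, m: False, g: False, q: False}
  {q: True, c: True, m: False, g: False}
  {m: True, c: True, q: False, g: False}


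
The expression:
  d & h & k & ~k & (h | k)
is never true.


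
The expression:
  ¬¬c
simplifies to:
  c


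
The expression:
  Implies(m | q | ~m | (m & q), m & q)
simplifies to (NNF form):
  m & q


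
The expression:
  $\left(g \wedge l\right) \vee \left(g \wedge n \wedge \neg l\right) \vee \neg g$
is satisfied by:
  {n: True, l: True, g: False}
  {n: True, g: False, l: False}
  {l: True, g: False, n: False}
  {l: False, g: False, n: False}
  {n: True, l: True, g: True}
  {n: True, g: True, l: False}
  {l: True, g: True, n: False}


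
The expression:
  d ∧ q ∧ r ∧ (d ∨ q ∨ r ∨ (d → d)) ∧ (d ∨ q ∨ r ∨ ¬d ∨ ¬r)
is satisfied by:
  {r: True, d: True, q: True}


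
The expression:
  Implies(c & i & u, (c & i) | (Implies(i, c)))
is always true.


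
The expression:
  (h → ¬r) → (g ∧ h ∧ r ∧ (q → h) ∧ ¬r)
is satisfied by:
  {r: True, h: True}


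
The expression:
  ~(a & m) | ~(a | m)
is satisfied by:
  {m: False, a: False}
  {a: True, m: False}
  {m: True, a: False}


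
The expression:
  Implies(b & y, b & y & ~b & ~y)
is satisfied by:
  {y: False, b: False}
  {b: True, y: False}
  {y: True, b: False}


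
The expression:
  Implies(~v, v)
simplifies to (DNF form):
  v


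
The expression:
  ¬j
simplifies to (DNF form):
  ¬j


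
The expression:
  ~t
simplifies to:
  ~t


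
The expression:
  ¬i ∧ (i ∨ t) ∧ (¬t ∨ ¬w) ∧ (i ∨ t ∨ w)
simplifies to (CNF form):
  t ∧ ¬i ∧ ¬w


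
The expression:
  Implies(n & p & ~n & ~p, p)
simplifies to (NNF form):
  True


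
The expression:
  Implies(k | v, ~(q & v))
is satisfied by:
  {v: False, q: False}
  {q: True, v: False}
  {v: True, q: False}


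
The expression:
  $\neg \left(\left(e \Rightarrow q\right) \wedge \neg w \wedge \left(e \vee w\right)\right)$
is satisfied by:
  {w: True, e: False, q: False}
  {e: False, q: False, w: False}
  {w: True, q: True, e: False}
  {q: True, e: False, w: False}
  {w: True, e: True, q: False}
  {e: True, w: False, q: False}
  {w: True, q: True, e: True}


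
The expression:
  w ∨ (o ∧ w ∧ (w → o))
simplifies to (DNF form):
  w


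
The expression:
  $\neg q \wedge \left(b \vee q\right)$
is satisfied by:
  {b: True, q: False}


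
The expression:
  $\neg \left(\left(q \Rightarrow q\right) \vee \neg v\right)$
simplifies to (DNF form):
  $\text{False}$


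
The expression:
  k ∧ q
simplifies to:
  k ∧ q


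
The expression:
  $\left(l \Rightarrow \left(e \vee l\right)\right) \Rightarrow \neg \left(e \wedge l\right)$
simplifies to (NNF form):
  $\neg e \vee \neg l$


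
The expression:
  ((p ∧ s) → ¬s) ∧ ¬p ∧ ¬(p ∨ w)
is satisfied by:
  {p: False, w: False}


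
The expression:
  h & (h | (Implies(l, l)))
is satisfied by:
  {h: True}


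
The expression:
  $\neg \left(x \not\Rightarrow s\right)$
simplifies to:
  $s \vee \neg x$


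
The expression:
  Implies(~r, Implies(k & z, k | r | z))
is always true.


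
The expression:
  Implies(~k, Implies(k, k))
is always true.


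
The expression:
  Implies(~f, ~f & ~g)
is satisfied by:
  {f: True, g: False}
  {g: False, f: False}
  {g: True, f: True}


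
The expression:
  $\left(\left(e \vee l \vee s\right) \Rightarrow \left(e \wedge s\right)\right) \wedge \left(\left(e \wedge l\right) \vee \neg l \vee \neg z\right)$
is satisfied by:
  {e: True, s: True, l: False}
  {e: True, s: True, l: True}
  {l: False, e: False, s: False}


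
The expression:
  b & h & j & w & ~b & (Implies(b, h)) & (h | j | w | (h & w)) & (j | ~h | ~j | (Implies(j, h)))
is never true.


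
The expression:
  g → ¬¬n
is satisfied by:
  {n: True, g: False}
  {g: False, n: False}
  {g: True, n: True}


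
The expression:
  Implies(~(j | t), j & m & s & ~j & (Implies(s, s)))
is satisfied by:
  {t: True, j: True}
  {t: True, j: False}
  {j: True, t: False}


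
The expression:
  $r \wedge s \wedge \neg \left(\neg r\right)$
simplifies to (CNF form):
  $r \wedge s$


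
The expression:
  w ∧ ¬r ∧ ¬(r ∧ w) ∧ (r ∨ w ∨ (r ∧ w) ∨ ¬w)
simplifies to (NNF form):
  w ∧ ¬r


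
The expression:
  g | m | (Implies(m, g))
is always true.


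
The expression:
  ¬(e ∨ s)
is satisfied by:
  {e: False, s: False}


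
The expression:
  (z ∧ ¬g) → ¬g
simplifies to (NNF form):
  True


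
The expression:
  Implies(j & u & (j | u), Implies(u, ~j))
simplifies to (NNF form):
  ~j | ~u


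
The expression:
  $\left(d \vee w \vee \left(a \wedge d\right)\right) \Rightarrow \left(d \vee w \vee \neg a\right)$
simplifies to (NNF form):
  $\text{True}$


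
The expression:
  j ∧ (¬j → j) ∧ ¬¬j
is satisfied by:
  {j: True}


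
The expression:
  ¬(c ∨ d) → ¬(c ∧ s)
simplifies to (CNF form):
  True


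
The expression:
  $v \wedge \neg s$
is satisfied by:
  {v: True, s: False}


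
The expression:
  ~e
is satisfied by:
  {e: False}


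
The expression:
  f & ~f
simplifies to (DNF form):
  False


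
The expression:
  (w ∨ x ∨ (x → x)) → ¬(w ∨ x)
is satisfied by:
  {x: False, w: False}


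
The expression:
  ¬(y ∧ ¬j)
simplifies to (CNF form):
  j ∨ ¬y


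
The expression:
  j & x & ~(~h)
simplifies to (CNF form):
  h & j & x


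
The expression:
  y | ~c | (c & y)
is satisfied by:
  {y: True, c: False}
  {c: False, y: False}
  {c: True, y: True}


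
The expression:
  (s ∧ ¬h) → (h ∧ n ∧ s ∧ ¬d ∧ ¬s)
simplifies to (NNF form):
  h ∨ ¬s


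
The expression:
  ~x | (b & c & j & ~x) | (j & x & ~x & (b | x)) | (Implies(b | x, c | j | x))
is always true.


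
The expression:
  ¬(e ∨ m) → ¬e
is always true.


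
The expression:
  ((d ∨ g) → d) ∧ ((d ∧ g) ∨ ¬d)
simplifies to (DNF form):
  (d ∧ g) ∨ (¬d ∧ ¬g)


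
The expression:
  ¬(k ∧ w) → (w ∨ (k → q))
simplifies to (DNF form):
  q ∨ w ∨ ¬k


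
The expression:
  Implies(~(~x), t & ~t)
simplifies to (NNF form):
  ~x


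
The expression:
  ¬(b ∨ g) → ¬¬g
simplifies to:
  b ∨ g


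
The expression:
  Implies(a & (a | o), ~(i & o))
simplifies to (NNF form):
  ~a | ~i | ~o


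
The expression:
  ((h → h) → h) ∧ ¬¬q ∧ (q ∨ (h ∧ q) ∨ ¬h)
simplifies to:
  h ∧ q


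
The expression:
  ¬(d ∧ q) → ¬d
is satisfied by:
  {q: True, d: False}
  {d: False, q: False}
  {d: True, q: True}


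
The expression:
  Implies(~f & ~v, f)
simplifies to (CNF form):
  f | v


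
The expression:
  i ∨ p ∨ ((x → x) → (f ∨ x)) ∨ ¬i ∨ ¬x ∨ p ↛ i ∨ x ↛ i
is always true.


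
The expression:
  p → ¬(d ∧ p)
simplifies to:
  ¬d ∨ ¬p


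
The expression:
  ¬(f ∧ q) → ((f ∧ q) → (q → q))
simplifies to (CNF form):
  True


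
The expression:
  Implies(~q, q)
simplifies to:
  q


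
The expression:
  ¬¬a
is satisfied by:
  {a: True}


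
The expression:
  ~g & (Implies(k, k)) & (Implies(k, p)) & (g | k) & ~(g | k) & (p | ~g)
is never true.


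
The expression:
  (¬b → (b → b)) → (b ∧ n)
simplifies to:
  b ∧ n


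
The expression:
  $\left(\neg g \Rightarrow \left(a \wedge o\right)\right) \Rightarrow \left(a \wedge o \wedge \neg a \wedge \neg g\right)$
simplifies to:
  $\neg g \wedge \left(\neg a \vee \neg o\right)$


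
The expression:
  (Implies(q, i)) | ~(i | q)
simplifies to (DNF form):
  i | ~q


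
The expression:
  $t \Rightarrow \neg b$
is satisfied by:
  {t: False, b: False}
  {b: True, t: False}
  {t: True, b: False}


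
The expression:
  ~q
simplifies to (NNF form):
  ~q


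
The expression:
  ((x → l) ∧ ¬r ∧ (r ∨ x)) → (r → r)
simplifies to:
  True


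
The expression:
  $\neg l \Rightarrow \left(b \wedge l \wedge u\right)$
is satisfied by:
  {l: True}


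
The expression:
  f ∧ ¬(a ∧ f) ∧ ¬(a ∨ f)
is never true.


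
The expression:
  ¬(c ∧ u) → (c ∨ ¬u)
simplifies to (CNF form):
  c ∨ ¬u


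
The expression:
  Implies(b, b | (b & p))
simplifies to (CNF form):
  True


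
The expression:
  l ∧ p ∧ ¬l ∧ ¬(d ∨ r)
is never true.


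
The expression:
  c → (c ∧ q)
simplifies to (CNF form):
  q ∨ ¬c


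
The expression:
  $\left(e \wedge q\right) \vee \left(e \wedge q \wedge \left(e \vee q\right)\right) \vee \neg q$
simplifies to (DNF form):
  $e \vee \neg q$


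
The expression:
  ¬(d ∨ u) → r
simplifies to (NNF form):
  d ∨ r ∨ u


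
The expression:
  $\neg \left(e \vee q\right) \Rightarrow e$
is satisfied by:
  {q: True, e: True}
  {q: True, e: False}
  {e: True, q: False}


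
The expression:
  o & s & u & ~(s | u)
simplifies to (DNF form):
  False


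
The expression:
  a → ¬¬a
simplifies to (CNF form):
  True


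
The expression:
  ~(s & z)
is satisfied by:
  {s: False, z: False}
  {z: True, s: False}
  {s: True, z: False}


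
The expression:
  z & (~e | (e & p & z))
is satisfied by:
  {z: True, p: True, e: False}
  {z: True, e: False, p: False}
  {z: True, p: True, e: True}


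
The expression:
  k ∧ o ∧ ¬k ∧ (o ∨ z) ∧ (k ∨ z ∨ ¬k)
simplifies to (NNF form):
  False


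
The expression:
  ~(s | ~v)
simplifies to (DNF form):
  v & ~s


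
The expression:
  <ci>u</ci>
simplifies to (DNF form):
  <ci>u</ci>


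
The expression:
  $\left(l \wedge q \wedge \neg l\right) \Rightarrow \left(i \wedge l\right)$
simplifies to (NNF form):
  $\text{True}$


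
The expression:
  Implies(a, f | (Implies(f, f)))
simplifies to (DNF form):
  True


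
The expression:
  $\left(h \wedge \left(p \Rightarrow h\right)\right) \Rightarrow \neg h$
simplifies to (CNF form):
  $\neg h$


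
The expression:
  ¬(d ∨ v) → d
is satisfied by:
  {d: True, v: True}
  {d: True, v: False}
  {v: True, d: False}


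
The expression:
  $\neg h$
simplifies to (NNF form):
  $\neg h$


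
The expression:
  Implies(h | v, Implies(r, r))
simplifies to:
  True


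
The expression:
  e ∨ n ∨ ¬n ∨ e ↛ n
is always true.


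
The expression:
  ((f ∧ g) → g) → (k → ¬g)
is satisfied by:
  {g: False, k: False}
  {k: True, g: False}
  {g: True, k: False}


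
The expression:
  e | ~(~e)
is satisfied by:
  {e: True}


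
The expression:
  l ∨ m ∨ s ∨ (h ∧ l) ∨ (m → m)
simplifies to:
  True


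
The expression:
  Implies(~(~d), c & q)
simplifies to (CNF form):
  (c | ~d) & (q | ~d)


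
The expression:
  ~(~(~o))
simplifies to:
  ~o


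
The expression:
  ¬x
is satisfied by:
  {x: False}


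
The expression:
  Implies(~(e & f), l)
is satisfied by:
  {l: True, f: True, e: True}
  {l: True, f: True, e: False}
  {l: True, e: True, f: False}
  {l: True, e: False, f: False}
  {f: True, e: True, l: False}


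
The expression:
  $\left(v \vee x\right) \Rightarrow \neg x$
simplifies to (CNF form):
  $\neg x$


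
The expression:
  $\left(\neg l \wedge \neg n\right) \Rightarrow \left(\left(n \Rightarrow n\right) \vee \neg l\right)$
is always true.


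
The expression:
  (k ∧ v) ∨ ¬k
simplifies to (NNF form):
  v ∨ ¬k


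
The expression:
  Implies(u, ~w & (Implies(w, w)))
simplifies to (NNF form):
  ~u | ~w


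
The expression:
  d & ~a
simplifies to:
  d & ~a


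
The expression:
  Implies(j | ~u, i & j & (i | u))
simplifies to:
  (i & j) | (u & ~j)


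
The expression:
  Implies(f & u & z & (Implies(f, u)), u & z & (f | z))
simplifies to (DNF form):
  True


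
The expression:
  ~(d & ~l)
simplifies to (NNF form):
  l | ~d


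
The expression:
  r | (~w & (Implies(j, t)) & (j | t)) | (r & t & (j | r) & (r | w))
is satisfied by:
  {r: True, t: True, w: False}
  {r: True, t: False, w: False}
  {r: True, w: True, t: True}
  {r: True, w: True, t: False}
  {t: True, w: False, r: False}


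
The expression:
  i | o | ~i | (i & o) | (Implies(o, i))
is always true.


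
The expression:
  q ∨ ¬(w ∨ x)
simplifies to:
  q ∨ (¬w ∧ ¬x)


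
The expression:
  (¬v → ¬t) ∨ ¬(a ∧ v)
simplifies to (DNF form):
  True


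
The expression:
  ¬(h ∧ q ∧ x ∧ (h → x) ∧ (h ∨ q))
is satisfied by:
  {h: False, q: False, x: False}
  {x: True, h: False, q: False}
  {q: True, h: False, x: False}
  {x: True, q: True, h: False}
  {h: True, x: False, q: False}
  {x: True, h: True, q: False}
  {q: True, h: True, x: False}


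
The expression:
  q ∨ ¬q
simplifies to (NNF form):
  True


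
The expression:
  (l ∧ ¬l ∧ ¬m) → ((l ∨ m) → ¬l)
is always true.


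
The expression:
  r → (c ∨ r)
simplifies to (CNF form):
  True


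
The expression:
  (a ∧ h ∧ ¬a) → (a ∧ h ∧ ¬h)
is always true.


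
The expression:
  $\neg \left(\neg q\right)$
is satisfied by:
  {q: True}


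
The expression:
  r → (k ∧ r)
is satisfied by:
  {k: True, r: False}
  {r: False, k: False}
  {r: True, k: True}


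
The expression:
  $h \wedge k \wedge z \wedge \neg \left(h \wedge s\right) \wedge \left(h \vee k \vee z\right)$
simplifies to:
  $h \wedge k \wedge z \wedge \neg s$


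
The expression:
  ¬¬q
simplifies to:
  q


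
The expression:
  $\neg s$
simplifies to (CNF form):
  $\neg s$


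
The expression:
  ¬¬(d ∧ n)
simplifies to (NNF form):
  d ∧ n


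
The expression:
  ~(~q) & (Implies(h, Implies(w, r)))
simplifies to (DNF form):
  (q & r) | (q & ~h) | (q & ~w)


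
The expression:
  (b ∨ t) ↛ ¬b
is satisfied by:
  {b: True}


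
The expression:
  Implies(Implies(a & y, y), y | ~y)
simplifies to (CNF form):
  True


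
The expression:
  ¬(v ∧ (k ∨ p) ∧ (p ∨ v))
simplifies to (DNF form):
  (¬k ∧ ¬p) ∨ ¬v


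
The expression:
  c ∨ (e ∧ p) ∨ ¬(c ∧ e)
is always true.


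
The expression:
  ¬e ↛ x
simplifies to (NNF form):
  x ∨ ¬e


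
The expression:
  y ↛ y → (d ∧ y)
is always true.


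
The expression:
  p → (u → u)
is always true.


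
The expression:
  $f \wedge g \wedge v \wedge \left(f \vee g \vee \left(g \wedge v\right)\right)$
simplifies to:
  $f \wedge g \wedge v$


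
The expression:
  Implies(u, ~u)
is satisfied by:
  {u: False}


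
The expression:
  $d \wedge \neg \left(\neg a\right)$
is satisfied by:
  {a: True, d: True}


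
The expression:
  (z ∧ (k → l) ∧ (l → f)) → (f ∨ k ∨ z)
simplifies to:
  True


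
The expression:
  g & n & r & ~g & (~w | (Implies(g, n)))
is never true.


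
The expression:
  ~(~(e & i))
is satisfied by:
  {i: True, e: True}


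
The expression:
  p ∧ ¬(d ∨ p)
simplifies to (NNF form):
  False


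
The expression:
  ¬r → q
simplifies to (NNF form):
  q ∨ r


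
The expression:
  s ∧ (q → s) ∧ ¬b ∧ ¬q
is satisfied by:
  {s: True, q: False, b: False}


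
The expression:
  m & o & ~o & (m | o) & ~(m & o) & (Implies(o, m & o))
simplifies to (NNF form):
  False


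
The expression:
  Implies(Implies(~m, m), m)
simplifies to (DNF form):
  True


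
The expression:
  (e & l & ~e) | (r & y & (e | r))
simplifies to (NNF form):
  r & y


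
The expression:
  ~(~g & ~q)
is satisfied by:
  {q: True, g: True}
  {q: True, g: False}
  {g: True, q: False}


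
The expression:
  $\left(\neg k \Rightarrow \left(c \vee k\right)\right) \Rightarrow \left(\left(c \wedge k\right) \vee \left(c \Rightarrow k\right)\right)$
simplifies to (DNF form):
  $k \vee \neg c$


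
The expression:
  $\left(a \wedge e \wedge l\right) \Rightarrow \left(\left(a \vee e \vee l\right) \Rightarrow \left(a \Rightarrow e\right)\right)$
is always true.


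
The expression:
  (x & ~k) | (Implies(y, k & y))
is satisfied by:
  {x: True, k: True, y: False}
  {x: True, k: False, y: False}
  {k: True, x: False, y: False}
  {x: False, k: False, y: False}
  {x: True, y: True, k: True}
  {x: True, y: True, k: False}
  {y: True, k: True, x: False}


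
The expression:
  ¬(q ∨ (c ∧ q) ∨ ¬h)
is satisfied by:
  {h: True, q: False}


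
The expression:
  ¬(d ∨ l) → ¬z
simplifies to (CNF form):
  d ∨ l ∨ ¬z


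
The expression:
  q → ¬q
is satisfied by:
  {q: False}


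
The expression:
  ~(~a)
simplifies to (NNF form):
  a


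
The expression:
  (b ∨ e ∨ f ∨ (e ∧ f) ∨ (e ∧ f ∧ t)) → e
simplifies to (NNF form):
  e ∨ (¬b ∧ ¬f)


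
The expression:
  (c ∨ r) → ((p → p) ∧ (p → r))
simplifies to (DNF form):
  r ∨ ¬c ∨ ¬p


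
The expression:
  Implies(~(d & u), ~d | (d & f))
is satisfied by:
  {u: True, f: True, d: False}
  {u: True, f: False, d: False}
  {f: True, u: False, d: False}
  {u: False, f: False, d: False}
  {d: True, u: True, f: True}
  {d: True, u: True, f: False}
  {d: True, f: True, u: False}


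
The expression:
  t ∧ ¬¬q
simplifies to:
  q ∧ t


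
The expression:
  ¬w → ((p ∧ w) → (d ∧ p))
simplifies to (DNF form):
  True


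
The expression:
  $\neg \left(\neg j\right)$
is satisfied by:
  {j: True}


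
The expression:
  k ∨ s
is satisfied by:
  {k: True, s: True}
  {k: True, s: False}
  {s: True, k: False}


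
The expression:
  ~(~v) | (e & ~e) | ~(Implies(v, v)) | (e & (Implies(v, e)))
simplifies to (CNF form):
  e | v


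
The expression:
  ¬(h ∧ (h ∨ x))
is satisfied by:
  {h: False}


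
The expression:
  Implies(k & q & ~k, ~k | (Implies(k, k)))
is always true.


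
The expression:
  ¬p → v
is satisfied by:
  {v: True, p: True}
  {v: True, p: False}
  {p: True, v: False}


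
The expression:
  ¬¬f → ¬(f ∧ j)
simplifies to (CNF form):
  ¬f ∨ ¬j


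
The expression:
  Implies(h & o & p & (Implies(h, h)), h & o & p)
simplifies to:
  True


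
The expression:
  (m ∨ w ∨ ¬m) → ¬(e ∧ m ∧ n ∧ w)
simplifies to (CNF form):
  ¬e ∨ ¬m ∨ ¬n ∨ ¬w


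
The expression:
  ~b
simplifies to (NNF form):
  ~b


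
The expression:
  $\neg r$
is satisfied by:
  {r: False}


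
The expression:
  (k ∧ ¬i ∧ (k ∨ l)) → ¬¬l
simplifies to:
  i ∨ l ∨ ¬k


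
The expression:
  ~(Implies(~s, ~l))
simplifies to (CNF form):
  l & ~s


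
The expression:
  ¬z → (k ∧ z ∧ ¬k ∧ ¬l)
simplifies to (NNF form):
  z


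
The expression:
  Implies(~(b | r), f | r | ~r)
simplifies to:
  True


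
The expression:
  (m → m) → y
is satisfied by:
  {y: True}


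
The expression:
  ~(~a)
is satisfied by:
  {a: True}


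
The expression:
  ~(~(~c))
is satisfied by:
  {c: False}


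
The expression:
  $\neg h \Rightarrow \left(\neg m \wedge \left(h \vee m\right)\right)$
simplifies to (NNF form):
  $h$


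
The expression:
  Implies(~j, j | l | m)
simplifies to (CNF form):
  j | l | m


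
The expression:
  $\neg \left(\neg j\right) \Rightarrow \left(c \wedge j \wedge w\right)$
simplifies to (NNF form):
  $\left(c \wedge w\right) \vee \neg j$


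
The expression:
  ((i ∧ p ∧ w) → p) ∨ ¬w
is always true.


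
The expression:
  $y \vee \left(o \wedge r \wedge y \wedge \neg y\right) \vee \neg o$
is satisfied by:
  {y: True, o: False}
  {o: False, y: False}
  {o: True, y: True}


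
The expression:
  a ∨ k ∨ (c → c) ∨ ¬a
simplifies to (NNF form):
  True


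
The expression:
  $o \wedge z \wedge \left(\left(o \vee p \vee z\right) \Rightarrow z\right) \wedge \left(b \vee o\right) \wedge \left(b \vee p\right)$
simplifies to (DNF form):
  $\left(b \wedge o \wedge z\right) \vee \left(o \wedge p \wedge z\right)$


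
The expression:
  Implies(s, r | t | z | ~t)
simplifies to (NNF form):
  True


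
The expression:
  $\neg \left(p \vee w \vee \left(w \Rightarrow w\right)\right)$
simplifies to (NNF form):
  $\text{False}$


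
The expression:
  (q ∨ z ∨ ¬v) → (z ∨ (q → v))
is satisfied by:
  {z: True, v: True, q: False}
  {z: True, v: False, q: False}
  {v: True, z: False, q: False}
  {z: False, v: False, q: False}
  {q: True, z: True, v: True}
  {q: True, z: True, v: False}
  {q: True, v: True, z: False}


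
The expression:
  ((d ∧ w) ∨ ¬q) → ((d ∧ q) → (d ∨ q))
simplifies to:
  True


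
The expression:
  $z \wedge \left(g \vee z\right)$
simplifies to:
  $z$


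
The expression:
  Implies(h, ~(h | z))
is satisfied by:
  {h: False}


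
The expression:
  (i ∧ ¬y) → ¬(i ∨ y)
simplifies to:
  y ∨ ¬i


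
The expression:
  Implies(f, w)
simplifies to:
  w | ~f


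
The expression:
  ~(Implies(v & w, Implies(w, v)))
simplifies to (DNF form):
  False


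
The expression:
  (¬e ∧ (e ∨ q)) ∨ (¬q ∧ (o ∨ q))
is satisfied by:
  {o: True, e: False, q: False}
  {q: True, o: True, e: False}
  {q: True, e: False, o: False}
  {o: True, e: True, q: False}


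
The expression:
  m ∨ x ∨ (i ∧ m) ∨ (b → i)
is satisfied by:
  {i: True, x: True, m: True, b: False}
  {i: True, x: True, m: False, b: False}
  {i: True, m: True, b: False, x: False}
  {i: True, m: False, b: False, x: False}
  {x: True, m: True, b: False, i: False}
  {x: True, m: False, b: False, i: False}
  {m: True, x: False, b: False, i: False}
  {m: False, x: False, b: False, i: False}
  {i: True, x: True, b: True, m: True}
  {i: True, x: True, b: True, m: False}
  {i: True, b: True, m: True, x: False}
  {i: True, b: True, m: False, x: False}
  {b: True, x: True, m: True, i: False}
  {b: True, x: True, m: False, i: False}
  {b: True, m: True, x: False, i: False}


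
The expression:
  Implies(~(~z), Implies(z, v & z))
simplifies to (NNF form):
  v | ~z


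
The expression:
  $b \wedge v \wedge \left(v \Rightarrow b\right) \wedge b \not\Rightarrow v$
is never true.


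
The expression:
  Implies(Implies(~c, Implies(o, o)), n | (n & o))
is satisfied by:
  {n: True}


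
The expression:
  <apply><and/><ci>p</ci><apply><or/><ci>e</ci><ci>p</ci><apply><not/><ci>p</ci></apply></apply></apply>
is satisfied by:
  {p: True}


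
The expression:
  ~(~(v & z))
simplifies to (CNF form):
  v & z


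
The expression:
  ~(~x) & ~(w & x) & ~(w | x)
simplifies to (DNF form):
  False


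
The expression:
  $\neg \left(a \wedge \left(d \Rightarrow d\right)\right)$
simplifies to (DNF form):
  $\neg a$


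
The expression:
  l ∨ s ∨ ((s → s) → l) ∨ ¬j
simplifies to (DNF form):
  l ∨ s ∨ ¬j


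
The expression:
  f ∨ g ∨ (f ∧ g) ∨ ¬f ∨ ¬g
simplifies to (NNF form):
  True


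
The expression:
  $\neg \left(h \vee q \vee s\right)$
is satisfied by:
  {q: False, h: False, s: False}


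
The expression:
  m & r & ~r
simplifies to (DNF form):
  False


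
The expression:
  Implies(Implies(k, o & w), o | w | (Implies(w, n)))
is always true.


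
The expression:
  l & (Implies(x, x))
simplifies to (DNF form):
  l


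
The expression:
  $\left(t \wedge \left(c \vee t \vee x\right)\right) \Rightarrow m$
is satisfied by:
  {m: True, t: False}
  {t: False, m: False}
  {t: True, m: True}


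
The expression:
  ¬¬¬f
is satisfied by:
  {f: False}


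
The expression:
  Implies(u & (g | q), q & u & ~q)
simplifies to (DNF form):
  ~u | (~g & ~q)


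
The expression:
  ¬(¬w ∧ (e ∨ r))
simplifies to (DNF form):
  w ∨ (¬e ∧ ¬r)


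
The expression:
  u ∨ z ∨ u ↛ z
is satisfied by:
  {z: True, u: True}
  {z: True, u: False}
  {u: True, z: False}


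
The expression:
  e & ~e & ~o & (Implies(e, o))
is never true.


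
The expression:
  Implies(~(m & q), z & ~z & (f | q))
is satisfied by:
  {m: True, q: True}


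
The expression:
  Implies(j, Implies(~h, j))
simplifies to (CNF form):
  True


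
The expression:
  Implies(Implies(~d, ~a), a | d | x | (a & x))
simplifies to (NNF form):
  a | d | x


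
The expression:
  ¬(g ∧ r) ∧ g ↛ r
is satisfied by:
  {g: True, r: False}


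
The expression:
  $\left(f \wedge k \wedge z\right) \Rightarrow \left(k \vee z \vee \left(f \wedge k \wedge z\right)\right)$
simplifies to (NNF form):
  $\text{True}$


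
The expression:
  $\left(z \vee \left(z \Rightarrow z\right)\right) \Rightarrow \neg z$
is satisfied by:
  {z: False}


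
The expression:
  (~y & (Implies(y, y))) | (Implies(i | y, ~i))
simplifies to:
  ~i | ~y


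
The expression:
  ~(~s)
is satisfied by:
  {s: True}


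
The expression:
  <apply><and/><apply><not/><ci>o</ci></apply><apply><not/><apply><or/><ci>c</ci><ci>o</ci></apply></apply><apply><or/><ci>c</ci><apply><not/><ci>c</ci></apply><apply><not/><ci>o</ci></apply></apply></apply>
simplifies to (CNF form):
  <apply><and/><apply><not/><ci>c</ci></apply><apply><not/><ci>o</ci></apply></apply>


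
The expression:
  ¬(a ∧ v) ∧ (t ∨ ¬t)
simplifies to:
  ¬a ∨ ¬v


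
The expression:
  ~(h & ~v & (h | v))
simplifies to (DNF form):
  v | ~h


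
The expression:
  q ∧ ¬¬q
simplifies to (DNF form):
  q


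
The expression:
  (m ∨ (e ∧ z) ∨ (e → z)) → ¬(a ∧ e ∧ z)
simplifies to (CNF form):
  ¬a ∨ ¬e ∨ ¬z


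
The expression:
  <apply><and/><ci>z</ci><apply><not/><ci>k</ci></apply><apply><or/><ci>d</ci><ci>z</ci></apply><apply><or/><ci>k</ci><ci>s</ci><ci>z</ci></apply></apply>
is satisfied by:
  {z: True, k: False}


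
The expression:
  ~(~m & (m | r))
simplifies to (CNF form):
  m | ~r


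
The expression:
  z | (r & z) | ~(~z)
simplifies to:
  z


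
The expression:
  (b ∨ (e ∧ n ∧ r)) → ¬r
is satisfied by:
  {n: False, e: False, r: False, b: False}
  {e: True, b: False, n: False, r: False}
  {n: True, b: False, e: False, r: False}
  {e: True, n: True, b: False, r: False}
  {b: True, n: False, e: False, r: False}
  {b: True, e: True, n: False, r: False}
  {b: True, n: True, e: False, r: False}
  {b: True, e: True, n: True, r: False}
  {r: True, b: False, n: False, e: False}
  {r: True, e: True, b: False, n: False}
  {r: True, n: True, b: False, e: False}


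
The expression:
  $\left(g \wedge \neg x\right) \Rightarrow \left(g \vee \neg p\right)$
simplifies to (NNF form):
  $\text{True}$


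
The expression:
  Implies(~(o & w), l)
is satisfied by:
  {o: True, l: True, w: True}
  {o: True, l: True, w: False}
  {l: True, w: True, o: False}
  {l: True, w: False, o: False}
  {o: True, w: True, l: False}


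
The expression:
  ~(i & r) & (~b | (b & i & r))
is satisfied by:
  {i: False, b: False, r: False}
  {r: True, i: False, b: False}
  {i: True, r: False, b: False}


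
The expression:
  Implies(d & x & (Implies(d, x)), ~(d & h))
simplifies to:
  ~d | ~h | ~x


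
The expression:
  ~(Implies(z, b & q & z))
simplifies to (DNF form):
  (z & ~b) | (z & ~q)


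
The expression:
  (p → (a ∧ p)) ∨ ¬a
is always true.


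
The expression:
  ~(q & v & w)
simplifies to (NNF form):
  ~q | ~v | ~w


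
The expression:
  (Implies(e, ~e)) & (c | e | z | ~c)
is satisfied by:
  {e: False}


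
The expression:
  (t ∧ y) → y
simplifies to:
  True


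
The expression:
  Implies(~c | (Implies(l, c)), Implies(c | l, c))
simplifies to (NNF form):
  c | ~l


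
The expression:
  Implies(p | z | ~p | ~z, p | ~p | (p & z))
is always true.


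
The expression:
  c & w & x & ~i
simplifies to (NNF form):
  c & w & x & ~i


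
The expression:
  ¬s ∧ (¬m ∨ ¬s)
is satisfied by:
  {s: False}


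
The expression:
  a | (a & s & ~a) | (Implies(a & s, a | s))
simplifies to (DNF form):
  True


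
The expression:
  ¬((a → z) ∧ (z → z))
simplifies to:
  a ∧ ¬z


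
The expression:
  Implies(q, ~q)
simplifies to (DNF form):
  ~q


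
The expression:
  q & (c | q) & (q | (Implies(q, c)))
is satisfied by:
  {q: True}


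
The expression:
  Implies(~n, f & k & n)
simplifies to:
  n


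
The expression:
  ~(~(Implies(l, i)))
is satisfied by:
  {i: True, l: False}
  {l: False, i: False}
  {l: True, i: True}


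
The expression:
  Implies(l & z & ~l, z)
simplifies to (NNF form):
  True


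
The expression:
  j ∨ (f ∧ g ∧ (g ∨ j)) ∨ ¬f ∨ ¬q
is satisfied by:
  {g: True, j: True, q: False, f: False}
  {g: True, j: False, q: False, f: False}
  {j: True, g: False, q: False, f: False}
  {g: False, j: False, q: False, f: False}
  {f: True, g: True, j: True, q: False}
  {f: True, g: True, j: False, q: False}
  {f: True, j: True, g: False, q: False}
  {f: True, j: False, g: False, q: False}
  {g: True, q: True, j: True, f: False}
  {g: True, q: True, j: False, f: False}
  {q: True, j: True, g: False, f: False}
  {q: True, g: False, j: False, f: False}
  {f: True, q: True, g: True, j: True}
  {f: True, q: True, g: True, j: False}
  {f: True, q: True, j: True, g: False}


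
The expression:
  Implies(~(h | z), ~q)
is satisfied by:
  {z: True, h: True, q: False}
  {z: True, h: False, q: False}
  {h: True, z: False, q: False}
  {z: False, h: False, q: False}
  {z: True, q: True, h: True}
  {z: True, q: True, h: False}
  {q: True, h: True, z: False}


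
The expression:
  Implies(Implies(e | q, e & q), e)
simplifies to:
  e | q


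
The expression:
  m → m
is always true.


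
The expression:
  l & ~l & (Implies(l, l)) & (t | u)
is never true.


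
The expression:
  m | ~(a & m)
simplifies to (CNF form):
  True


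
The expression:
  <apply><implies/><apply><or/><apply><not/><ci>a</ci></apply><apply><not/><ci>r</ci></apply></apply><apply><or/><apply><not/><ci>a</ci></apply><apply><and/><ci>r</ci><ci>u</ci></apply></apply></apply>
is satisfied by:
  {r: True, a: False}
  {a: False, r: False}
  {a: True, r: True}


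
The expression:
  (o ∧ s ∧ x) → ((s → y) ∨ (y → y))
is always true.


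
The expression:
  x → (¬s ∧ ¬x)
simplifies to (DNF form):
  ¬x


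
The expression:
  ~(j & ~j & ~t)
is always true.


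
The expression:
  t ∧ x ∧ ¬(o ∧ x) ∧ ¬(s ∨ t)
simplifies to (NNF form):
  False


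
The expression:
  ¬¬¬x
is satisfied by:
  {x: False}


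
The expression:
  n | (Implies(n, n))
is always true.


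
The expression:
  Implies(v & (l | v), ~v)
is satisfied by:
  {v: False}


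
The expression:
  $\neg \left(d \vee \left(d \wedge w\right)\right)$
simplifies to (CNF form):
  $\neg d$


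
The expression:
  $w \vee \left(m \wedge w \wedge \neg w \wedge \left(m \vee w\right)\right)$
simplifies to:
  $w$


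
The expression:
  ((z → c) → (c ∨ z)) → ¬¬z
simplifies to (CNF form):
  z ∨ ¬c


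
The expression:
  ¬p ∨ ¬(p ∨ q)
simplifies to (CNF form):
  ¬p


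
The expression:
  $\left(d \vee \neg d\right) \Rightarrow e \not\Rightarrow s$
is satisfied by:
  {e: True, s: False}


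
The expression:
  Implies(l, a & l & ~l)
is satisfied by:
  {l: False}


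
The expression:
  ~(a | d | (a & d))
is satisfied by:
  {d: False, a: False}


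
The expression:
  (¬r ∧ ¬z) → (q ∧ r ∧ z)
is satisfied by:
  {r: True, z: True}
  {r: True, z: False}
  {z: True, r: False}


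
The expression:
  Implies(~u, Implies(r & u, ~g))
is always true.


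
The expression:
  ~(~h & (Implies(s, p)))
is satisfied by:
  {h: True, s: True, p: False}
  {h: True, s: False, p: False}
  {h: True, p: True, s: True}
  {h: True, p: True, s: False}
  {s: True, p: False, h: False}


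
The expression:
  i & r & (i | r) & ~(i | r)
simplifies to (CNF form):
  False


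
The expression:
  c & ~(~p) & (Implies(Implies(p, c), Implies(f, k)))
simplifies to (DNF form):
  (c & k & p) | (c & p & ~f)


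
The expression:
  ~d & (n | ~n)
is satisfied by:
  {d: False}


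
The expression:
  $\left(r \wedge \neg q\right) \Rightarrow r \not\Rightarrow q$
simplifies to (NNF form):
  $\text{True}$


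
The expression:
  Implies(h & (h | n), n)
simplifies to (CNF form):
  n | ~h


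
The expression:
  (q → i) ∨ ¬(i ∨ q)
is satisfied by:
  {i: True, q: False}
  {q: False, i: False}
  {q: True, i: True}


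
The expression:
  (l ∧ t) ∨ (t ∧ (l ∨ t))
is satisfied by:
  {t: True}


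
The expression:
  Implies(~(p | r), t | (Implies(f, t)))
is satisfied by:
  {r: True, t: True, p: True, f: False}
  {r: True, t: True, p: False, f: False}
  {r: True, p: True, t: False, f: False}
  {r: True, p: False, t: False, f: False}
  {t: True, p: True, r: False, f: False}
  {t: True, p: False, r: False, f: False}
  {p: True, r: False, t: False, f: False}
  {p: False, r: False, t: False, f: False}
  {f: True, r: True, t: True, p: True}
  {f: True, r: True, t: True, p: False}
  {f: True, r: True, p: True, t: False}
  {f: True, r: True, p: False, t: False}
  {f: True, t: True, p: True, r: False}
  {f: True, t: True, p: False, r: False}
  {f: True, p: True, t: False, r: False}
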